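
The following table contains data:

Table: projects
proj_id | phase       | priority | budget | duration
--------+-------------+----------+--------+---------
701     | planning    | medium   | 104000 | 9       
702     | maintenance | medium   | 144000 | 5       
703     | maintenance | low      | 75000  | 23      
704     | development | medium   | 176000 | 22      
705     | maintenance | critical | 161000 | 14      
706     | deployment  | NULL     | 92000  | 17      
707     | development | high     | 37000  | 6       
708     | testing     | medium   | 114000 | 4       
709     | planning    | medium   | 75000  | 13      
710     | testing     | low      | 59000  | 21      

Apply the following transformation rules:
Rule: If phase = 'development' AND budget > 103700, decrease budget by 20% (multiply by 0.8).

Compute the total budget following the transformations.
1001800.0

Step 1: Find records where phase = 'development' AND budget > 103700
Step 2: 1 records match, summing to 176000
Step 3: After multiplier: 176000 × 0.8 = 140800.0
Step 4: Unaffected records sum: 861000
Step 5: Final sum = 140800.0 + 861000 = 1001800.0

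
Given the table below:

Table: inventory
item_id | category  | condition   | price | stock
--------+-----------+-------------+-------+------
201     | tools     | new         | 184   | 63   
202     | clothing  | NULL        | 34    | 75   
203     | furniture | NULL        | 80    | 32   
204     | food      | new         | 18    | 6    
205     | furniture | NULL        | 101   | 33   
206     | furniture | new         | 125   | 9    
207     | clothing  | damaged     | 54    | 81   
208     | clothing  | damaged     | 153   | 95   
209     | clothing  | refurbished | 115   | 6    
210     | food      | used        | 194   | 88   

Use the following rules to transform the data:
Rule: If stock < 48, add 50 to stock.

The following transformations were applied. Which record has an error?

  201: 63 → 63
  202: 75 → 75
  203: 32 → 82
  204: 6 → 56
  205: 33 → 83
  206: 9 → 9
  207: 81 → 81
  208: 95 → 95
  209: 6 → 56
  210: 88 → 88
Record 206 has an error. The correct transformed value should be 59, not 9.

Step 1: Check each record against the rule
Step 2: Record 206 has stock = 9
Step 3: Since 9 < 48, the bonus should have been applied
Step 4: Correct value = 59, but claimed value = 9
Conclusion: Record 206 has the error.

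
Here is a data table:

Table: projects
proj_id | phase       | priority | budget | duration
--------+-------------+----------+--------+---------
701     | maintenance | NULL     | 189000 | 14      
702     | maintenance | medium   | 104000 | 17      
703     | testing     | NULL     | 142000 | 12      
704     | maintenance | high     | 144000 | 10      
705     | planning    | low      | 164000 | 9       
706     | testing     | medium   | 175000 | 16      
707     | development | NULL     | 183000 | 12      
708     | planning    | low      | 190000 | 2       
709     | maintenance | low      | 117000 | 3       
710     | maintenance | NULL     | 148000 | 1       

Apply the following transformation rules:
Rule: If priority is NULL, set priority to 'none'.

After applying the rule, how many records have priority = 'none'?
4

Step 1: Count records where priority IS NULL
Step 2: Found 4 records with NULL priority
Step 3: These records will have priority set to 'none'
Step 4: Records already having priority = 'none': 0
Step 5: Answer: 4 + 0 = 4 records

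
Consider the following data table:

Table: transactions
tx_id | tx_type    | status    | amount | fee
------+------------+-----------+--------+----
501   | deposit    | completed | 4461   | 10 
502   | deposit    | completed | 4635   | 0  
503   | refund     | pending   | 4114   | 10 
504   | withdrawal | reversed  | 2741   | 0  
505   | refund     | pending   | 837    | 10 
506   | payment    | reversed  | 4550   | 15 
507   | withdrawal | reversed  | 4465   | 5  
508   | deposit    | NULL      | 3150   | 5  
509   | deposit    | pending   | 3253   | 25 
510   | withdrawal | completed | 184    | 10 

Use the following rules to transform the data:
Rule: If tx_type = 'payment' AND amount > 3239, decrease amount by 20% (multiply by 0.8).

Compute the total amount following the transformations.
31480.0

Step 1: Find records where tx_type = 'payment' AND amount > 3239
Step 2: 1 records match, summing to 4550
Step 3: After multiplier: 4550 × 0.8 = 3640.0
Step 4: Unaffected records sum: 27840
Step 5: Final sum = 3640.0 + 27840 = 31480.0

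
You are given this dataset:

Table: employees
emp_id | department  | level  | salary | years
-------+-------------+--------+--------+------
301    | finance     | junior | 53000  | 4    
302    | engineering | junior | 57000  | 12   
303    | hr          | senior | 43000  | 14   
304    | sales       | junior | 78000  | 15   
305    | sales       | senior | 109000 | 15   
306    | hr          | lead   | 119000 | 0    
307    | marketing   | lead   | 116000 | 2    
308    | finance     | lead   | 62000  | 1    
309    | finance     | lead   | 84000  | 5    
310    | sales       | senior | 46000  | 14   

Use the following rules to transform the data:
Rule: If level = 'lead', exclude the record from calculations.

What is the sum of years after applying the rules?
74

Step 1: Identify records where level = 'lead'
Step 2: The excluded records sum to 8
Step 3: Original total years = 82
Step 4: Remaining total = 82 - 8 = 74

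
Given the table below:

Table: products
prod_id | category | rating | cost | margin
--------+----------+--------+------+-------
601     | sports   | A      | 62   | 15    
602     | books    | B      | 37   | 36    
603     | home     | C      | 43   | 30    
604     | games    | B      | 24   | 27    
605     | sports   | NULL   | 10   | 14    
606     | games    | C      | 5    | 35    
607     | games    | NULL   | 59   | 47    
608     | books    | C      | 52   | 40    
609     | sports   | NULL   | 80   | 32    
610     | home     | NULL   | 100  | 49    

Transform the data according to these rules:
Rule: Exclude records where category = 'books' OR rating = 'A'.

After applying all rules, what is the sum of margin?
234

Step 1: Find records where category = 'books' OR rating = 'A'
Step 2: 3 records match, summing to 91
Step 3: Original sum: 325
Step 4: Remaining sum = 325 - 91 = 234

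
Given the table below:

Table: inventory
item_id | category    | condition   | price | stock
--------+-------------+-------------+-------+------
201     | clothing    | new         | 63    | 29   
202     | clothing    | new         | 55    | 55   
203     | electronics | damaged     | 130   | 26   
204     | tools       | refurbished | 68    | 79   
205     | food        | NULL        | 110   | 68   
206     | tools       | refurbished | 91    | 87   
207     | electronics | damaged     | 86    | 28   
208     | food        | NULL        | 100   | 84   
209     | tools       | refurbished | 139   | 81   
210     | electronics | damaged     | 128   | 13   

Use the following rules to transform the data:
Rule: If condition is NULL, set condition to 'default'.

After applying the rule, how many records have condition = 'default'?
2

Step 1: Count records where condition IS NULL
Step 2: Found 2 records with NULL condition
Step 3: These records will have condition set to 'default'
Step 4: Records already having condition = 'default': 0
Step 5: Answer: 2 + 0 = 2 records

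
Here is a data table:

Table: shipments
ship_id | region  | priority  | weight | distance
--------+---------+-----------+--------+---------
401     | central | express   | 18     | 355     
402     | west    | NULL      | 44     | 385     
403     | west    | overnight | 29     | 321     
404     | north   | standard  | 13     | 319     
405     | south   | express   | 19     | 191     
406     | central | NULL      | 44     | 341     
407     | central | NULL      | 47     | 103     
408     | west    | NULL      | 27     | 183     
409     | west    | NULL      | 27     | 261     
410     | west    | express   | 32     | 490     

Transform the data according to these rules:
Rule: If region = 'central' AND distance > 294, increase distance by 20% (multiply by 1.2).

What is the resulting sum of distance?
3088.2

Step 1: Find records where region = 'central' AND distance > 294
Step 2: 2 records match, summing to 696
Step 3: After multiplier: 696 × 1.2 = 835.2
Step 4: Unaffected records sum: 2253
Step 5: Final sum = 835.2 + 2253 = 3088.2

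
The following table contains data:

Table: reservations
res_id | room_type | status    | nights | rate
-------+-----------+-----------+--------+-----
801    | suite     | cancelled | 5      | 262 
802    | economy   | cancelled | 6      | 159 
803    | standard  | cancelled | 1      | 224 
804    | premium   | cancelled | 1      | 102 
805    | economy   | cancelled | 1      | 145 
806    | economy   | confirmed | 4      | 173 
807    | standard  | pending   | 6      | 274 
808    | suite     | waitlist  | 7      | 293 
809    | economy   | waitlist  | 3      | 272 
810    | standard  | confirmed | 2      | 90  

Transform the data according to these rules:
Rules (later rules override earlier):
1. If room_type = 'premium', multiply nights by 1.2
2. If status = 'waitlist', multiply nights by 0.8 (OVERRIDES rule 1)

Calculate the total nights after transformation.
34.2

Step 1: Rule 2 takes priority for records with status = 'waitlist'
  - 2 records: 10 × 0.8 = 8.0
Step 2: Rule 1 applies to remaining records with room_type = 'premium'
  - 1 records: 1 × 1.2 = 1.2
Step 3: Other records unchanged: 25
Step 4: Final sum = 8.0 + 1.2 + 25 = 34.2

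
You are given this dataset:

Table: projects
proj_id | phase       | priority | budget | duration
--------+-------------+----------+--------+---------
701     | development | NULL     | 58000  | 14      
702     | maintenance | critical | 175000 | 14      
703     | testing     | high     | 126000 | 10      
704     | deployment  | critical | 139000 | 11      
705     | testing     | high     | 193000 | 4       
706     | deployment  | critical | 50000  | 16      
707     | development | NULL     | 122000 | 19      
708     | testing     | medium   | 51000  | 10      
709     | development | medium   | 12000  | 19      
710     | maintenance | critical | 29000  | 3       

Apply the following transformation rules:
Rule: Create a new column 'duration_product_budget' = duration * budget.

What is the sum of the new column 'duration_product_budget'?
10766000

Step 1: For each record, compute duration * budget
Example calculations:
  14 * 58000 = 812000
  14 * 175000 = 2450000
  10 * 126000 = 1260000
  ...
Step 2: Sum all derived values
Step 3: Total = 10766000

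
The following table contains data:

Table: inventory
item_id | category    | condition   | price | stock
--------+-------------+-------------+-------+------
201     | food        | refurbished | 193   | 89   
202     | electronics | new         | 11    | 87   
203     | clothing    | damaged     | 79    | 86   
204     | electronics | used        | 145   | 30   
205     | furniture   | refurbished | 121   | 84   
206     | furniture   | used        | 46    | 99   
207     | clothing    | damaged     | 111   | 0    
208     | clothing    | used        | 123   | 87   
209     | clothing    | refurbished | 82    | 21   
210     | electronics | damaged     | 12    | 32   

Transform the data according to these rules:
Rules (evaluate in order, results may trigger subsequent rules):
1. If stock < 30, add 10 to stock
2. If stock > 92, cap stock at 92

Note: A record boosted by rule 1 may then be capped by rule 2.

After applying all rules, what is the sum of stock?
628

Step 1: Apply rule 1 to records with stock < 30
  - 2 records get bonus of 10
  - Of these, 0 records then exceed 92 and get capped
Step 2: Apply rule 2 to records with stock > 92
  - 1 records (original) are capped
Step 3: Calculate final sum = 628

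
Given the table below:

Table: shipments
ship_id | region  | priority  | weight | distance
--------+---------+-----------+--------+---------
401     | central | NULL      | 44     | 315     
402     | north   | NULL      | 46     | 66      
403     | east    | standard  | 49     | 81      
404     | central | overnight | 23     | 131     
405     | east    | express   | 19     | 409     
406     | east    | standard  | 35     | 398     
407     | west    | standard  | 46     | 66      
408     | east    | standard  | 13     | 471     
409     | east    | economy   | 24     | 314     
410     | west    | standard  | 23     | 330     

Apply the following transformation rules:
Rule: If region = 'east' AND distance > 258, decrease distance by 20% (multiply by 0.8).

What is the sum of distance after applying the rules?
2262.6

Step 1: Find records where region = 'east' AND distance > 258
Step 2: 4 records match, summing to 1592
Step 3: After multiplier: 1592 × 0.8 = 1273.6
Step 4: Unaffected records sum: 989
Step 5: Final sum = 1273.6 + 989 = 2262.6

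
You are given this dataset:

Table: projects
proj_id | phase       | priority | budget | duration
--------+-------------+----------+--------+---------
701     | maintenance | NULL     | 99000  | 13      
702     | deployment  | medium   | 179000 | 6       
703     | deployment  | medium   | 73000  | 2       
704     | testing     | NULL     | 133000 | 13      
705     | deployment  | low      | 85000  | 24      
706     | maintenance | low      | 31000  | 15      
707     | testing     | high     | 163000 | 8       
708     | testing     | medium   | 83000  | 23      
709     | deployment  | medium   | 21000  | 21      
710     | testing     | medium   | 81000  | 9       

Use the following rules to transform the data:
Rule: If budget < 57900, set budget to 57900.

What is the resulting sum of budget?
1011800

Step 1: 2 records have budget < 57900
Step 2: These records originally summed to 52000
Step 3: After setting to minimum: 2 × 57900 = 115800
Step 4: Unaffected records sum: 896000
Step 5: Final sum = 115800 + 896000 = 1011800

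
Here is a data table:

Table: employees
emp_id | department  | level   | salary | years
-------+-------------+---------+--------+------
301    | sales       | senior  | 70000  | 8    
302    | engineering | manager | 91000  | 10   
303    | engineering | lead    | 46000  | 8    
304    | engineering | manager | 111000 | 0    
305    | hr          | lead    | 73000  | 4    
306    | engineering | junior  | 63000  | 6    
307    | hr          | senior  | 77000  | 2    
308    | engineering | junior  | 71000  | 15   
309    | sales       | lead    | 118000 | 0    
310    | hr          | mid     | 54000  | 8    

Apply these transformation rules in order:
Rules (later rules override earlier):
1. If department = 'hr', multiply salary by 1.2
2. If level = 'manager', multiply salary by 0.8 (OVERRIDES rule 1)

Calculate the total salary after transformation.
774400.0

Step 1: Rule 2 takes priority for records with level = 'manager'
  - 2 records: 202000 × 0.8 = 161600.0
Step 2: Rule 1 applies to remaining records with department = 'hr'
  - 3 records: 204000 × 1.2 = 244800.0
Step 3: Other records unchanged: 368000
Step 4: Final sum = 161600.0 + 244800.0 + 368000 = 774400.0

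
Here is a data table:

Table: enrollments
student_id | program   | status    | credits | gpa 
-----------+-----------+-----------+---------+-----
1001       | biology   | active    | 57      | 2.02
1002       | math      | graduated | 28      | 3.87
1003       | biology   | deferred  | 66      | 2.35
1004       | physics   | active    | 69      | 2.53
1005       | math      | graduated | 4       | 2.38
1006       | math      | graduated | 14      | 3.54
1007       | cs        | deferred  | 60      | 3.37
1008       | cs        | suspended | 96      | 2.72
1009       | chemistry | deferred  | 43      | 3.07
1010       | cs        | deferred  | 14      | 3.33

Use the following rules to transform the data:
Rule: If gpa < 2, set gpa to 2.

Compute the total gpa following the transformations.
29.18

Step 1: 0 records have gpa < 2
Step 2: These records originally summed to 0
Step 3: After setting to minimum: 0 × 2 = 0
Step 4: Unaffected records sum: 29.18
Step 5: Final sum = 0 + 29.18 = 29.18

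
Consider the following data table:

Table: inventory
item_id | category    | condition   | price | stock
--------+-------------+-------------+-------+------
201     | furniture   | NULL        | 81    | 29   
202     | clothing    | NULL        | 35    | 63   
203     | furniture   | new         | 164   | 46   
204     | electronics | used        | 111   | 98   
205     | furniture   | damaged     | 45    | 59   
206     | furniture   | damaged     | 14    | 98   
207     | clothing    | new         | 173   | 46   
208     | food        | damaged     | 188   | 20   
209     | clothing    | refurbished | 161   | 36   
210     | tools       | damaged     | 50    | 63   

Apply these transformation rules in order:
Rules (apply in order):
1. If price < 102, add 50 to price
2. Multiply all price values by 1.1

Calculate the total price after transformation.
1399.2

Step 1: Apply Rule 1 - Add 50 to records with price < 102
  - 5 records affected: 225 + (5 × 50) = 475
  - Unaffected records: 797
  - Sum after Rule 1: 1272
Step 2: Apply Rule 2 - Multiply all by 1.1
  - 1272 × 1.1 = 1399.2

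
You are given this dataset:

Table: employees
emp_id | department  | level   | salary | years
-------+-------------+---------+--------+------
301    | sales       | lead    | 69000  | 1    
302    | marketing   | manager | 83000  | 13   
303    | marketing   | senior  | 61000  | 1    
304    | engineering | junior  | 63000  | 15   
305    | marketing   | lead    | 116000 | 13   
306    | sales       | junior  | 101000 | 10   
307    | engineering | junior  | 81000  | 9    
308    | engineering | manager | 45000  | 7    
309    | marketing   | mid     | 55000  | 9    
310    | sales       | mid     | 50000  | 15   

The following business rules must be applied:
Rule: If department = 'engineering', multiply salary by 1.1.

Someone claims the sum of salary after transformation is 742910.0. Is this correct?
No, the correct result is 742900.0.

Step 1: Calculate the correct sum after transformation
Step 2: Apply multiplier 1.1 to records where department = 'engineering'
Step 3: Correct result = 742900.0
Step 4: Claimed result = 742910.0
Step 5: 742900.0 ≠ 742910.0
Conclusion: The claimed result is incorrect. The correct answer is 742900.0.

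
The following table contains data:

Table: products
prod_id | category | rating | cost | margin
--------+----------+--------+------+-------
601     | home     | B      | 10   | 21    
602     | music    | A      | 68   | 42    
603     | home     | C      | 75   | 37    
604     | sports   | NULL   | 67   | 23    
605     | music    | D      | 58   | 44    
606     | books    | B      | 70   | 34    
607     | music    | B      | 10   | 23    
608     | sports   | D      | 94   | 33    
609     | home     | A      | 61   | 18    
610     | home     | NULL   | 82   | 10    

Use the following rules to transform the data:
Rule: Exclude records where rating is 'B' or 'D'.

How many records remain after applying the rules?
5

Step 1: Count records to exclude
  - 3 (B) + 2 (D) = 5 records
Step 2: Total records: 10
Step 3: Remaining = 10 - 5 = 5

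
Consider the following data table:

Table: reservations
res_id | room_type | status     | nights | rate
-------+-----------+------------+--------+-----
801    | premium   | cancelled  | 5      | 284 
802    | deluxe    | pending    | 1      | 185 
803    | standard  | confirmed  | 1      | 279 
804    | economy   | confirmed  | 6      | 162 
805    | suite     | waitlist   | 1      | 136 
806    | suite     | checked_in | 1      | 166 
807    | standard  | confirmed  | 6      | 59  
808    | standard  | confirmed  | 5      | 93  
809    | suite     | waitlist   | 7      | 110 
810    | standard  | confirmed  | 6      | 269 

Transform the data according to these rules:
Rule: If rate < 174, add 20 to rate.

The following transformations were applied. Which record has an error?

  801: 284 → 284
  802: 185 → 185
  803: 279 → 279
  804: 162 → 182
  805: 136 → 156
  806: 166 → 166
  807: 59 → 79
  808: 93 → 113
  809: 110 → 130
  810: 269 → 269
Record 806 has an error. The correct transformed value should be 186, not 166.

Step 1: Check each record against the rule
Step 2: Record 806 has rate = 166
Step 3: Since 166 < 174, the bonus should have been applied
Step 4: Correct value = 186, but claimed value = 166
Conclusion: Record 806 has the error.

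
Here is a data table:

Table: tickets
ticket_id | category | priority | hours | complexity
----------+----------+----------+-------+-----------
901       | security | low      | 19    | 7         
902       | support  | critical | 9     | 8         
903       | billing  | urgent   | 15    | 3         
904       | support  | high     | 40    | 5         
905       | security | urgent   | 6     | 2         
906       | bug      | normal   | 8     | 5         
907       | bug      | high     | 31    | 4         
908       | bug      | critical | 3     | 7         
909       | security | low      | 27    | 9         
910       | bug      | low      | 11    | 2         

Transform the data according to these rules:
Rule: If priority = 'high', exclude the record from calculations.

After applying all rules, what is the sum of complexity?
43

Step 1: Identify records where priority = 'high'
Step 2: The excluded records sum to 9
Step 3: Original total complexity = 52
Step 4: Remaining total = 52 - 9 = 43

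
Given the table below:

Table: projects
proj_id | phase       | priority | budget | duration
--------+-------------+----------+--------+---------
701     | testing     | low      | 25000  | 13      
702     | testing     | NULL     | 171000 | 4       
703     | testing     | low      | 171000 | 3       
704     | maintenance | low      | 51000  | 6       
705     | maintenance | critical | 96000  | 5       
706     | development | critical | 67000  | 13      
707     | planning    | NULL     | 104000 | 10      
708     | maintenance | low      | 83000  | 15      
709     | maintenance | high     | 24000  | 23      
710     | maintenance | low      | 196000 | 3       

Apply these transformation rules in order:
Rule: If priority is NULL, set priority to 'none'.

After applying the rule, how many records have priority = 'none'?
2

Step 1: Count records where priority IS NULL
Step 2: Found 2 records with NULL priority
Step 3: These records will have priority set to 'none'
Step 4: Records already having priority = 'none': 0
Step 5: Answer: 2 + 0 = 2 records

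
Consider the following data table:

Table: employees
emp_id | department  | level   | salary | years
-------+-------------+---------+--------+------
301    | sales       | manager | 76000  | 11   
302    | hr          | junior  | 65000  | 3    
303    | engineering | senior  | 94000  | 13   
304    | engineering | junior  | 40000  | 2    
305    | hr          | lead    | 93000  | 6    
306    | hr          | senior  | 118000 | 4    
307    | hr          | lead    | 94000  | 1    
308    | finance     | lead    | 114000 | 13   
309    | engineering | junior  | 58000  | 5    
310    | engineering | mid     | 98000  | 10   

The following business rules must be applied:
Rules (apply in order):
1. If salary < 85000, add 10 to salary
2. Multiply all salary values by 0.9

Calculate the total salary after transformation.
765036.0

Step 1: Apply Rule 1 - Add 10 to records with salary < 85000
  - 4 records affected: 239000 + (4 × 10) = 239040
  - Unaffected records: 611000
  - Sum after Rule 1: 850040
Step 2: Apply Rule 2 - Multiply all by 0.9
  - 850040 × 0.9 = 765036.0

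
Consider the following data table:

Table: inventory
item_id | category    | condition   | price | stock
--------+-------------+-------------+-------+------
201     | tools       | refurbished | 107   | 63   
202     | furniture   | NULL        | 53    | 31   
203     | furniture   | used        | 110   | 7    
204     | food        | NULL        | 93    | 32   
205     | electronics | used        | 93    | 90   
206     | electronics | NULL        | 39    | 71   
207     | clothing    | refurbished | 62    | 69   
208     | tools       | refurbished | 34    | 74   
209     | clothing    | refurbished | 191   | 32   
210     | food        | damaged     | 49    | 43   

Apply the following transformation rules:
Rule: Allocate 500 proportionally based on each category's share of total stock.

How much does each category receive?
clothing: 98.63, electronics: 157.23, food: 73.24, furniture: 37.11, tools: 133.79

Step 1: Calculate total stock = 512
Step 2: Calculate each category's proportion:
  clothing: 101/512 = 19.73% → 98.63
  electronics: 161/512 = 31.45% → 157.23
  food: 75/512 = 14.65% → 73.24
  furniture: 38/512 = 7.42% → 37.11
  tools: 137/512 = 26.76% → 133.79
Step 3: Verify: sum of allocations ≈ 500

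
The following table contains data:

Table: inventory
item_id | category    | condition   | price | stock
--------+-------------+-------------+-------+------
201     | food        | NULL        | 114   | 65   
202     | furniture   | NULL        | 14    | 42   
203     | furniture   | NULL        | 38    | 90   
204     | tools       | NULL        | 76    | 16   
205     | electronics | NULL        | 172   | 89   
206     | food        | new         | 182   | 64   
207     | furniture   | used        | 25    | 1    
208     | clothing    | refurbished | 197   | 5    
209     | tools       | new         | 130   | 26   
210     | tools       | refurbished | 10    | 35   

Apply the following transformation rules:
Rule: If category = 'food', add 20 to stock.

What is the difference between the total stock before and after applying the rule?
40

Step 1: Original sum of stock = 433
Step 2: 2 records have category = 'food'
Step 3: Each affected record changes by 20
Step 4: Total change = 2 × 20 = 40
Step 5: New sum = 433 + 40 = 473
Step 6: Difference = |473 - 433| = 40
        (Sum increased by 40)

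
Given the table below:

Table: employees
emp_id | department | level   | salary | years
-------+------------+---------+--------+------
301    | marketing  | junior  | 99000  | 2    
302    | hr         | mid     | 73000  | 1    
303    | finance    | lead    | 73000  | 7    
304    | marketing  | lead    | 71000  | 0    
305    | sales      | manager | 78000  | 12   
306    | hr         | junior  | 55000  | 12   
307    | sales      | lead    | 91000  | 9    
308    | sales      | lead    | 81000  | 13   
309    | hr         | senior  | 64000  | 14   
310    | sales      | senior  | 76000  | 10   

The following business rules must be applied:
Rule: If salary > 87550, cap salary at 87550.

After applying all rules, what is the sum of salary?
746100

Step 1: 2 records have salary > 87550
Step 2: These records originally summed to 190000
Step 3: After capping: 2 × 87550 = 175100
Step 4: Unaffected records sum: 571000
Step 5: Final sum = 175100 + 571000 = 746100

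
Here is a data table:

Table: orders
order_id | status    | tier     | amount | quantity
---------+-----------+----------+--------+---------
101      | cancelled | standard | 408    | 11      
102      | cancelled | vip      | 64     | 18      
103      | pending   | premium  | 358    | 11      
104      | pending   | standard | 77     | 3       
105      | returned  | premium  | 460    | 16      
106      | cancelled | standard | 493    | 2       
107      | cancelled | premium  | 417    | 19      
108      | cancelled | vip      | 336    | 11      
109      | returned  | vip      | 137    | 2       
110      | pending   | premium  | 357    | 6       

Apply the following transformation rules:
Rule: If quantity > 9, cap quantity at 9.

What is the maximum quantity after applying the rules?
9

Step 1: Original maximum quantity = 19
Step 2: Apply cap at 9
Step 3: 6 records had quantity > 9 and were capped
Step 4: Maximum after transformation = 9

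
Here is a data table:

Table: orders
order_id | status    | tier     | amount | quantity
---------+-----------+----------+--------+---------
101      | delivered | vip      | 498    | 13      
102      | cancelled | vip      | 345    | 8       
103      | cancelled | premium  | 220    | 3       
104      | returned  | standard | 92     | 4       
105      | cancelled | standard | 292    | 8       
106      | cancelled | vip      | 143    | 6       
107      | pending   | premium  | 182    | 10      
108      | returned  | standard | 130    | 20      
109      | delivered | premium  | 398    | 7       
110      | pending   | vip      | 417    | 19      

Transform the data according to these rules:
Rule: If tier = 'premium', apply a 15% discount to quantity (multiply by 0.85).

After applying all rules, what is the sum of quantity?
95.0

Step 1: Records with tier = 'premium' have total quantity = 20
Step 2: Apply multiplier: 20 × 0.85 = 17.0
Step 3: Other records total: 78
Step 4: Final sum = 17.0 + 78 = 95.0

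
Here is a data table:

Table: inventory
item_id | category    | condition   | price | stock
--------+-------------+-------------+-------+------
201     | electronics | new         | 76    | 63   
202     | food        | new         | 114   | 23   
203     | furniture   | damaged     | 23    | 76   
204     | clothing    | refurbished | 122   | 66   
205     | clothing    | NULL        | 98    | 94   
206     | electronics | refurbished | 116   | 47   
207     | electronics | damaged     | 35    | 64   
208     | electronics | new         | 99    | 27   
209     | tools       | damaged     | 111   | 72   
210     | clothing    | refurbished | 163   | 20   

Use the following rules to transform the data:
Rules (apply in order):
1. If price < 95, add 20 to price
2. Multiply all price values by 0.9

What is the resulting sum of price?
915.3

Step 1: Apply Rule 1 - Add 20 to records with price < 95
  - 3 records affected: 134 + (3 × 20) = 194
  - Unaffected records: 823
  - Sum after Rule 1: 1017
Step 2: Apply Rule 2 - Multiply all by 0.9
  - 1017 × 0.9 = 915.3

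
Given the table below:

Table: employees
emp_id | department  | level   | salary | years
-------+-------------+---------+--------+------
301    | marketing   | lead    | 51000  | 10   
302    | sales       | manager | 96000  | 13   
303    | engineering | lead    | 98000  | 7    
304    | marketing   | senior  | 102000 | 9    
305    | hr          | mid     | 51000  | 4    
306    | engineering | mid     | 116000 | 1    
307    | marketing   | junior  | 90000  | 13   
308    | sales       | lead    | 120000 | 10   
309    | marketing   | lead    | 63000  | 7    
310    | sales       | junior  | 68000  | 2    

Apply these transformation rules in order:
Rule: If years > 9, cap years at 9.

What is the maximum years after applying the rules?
9

Step 1: Original maximum years = 13
Step 2: Apply cap at 9
Step 3: 4 records had years > 9 and were capped
Step 4: Maximum after transformation = 9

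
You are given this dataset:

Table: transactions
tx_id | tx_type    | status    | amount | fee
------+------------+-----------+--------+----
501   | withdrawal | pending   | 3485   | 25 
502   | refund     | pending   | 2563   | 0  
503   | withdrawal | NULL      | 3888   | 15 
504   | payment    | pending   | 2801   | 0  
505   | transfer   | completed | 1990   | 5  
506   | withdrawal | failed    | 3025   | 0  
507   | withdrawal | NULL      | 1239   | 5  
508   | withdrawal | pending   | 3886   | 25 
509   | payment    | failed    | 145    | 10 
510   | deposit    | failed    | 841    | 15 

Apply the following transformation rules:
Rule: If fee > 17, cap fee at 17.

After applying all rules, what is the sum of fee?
84

Step 1: 2 records have fee > 17
Step 2: These records originally summed to 50
Step 3: After capping: 2 × 17 = 34
Step 4: Unaffected records sum: 50
Step 5: Final sum = 34 + 50 = 84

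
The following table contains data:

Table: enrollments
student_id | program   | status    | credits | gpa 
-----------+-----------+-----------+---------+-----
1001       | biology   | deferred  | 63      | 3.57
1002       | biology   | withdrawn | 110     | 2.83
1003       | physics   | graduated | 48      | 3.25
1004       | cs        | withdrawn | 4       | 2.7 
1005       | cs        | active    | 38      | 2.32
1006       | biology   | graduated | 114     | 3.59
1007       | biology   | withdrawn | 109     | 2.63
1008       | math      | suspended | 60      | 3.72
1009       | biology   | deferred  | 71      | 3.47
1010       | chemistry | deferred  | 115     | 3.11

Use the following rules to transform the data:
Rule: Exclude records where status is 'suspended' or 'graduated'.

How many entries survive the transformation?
7

Step 1: Count records to exclude
  - 1 (suspended) + 2 (graduated) = 3 records
Step 2: Total records: 10
Step 3: Remaining = 10 - 3 = 7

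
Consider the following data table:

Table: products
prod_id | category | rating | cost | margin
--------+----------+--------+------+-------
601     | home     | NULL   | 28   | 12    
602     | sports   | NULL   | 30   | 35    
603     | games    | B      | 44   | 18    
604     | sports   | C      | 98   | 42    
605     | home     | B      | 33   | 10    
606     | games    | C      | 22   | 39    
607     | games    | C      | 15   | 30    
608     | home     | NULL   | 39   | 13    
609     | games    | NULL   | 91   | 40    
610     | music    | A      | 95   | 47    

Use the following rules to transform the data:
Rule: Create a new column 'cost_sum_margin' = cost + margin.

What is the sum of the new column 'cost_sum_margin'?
781

Step 1: For each record, compute cost + margin
Example calculations:
  28 + 12 = 40
  30 + 35 = 65
  44 + 18 = 62
  ...
Step 2: Sum all derived values
Step 3: Total = 781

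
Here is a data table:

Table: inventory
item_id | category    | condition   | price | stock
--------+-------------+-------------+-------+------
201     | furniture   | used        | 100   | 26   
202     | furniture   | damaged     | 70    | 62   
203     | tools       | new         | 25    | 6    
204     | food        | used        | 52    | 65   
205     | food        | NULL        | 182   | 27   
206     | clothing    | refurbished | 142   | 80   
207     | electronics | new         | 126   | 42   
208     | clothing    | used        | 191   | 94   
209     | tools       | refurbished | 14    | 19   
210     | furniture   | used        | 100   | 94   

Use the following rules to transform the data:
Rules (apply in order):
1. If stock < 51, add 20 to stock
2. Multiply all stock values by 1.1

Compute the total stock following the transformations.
676.5

Step 1: Apply Rule 1 - Add 20 to records with stock < 51
  - 5 records affected: 120 + (5 × 20) = 220
  - Unaffected records: 395
  - Sum after Rule 1: 615
Step 2: Apply Rule 2 - Multiply all by 1.1
  - 615 × 1.1 = 676.5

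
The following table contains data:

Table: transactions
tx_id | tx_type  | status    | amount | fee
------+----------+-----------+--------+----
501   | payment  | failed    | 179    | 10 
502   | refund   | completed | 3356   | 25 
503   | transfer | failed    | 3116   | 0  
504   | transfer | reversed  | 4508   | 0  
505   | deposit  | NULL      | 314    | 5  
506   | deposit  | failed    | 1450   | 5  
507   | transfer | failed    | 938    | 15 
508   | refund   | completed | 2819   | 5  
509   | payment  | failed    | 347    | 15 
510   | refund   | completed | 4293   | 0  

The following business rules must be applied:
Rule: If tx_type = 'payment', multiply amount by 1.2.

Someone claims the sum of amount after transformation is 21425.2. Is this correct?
Yes, the result is correct.

Step 1: Calculate the correct sum after transformation
Step 2: Apply multiplier 1.2 to records where tx_type = 'payment'
Step 3: Correct result = 21425.2
Step 4: Claimed result = 21425.2
Step 5: 21425.2 = 21425.2 ✓
Conclusion: The claimed result is correct.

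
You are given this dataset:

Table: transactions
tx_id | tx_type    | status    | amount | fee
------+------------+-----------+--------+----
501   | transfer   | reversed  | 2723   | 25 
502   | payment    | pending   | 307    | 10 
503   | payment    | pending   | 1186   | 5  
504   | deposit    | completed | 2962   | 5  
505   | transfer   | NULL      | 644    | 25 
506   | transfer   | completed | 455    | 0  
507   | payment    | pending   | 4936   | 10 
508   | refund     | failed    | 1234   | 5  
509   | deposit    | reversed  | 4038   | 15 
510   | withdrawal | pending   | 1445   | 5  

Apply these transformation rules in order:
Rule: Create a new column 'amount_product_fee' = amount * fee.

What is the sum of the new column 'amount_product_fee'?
231310

Step 1: For each record, compute amount * fee
Example calculations:
  2723 * 25 = 68075
  307 * 10 = 3070
  1186 * 5 = 5930
  ...
Step 2: Sum all derived values
Step 3: Total = 231310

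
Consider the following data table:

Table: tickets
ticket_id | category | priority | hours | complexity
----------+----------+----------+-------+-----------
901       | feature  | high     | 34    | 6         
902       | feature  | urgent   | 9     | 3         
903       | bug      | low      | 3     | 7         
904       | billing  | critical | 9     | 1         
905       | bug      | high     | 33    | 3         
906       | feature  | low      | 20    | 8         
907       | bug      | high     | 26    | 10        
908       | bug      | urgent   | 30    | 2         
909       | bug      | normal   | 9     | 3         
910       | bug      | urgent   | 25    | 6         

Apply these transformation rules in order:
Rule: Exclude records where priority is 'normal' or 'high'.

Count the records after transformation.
6

Step 1: Count records to exclude
  - 1 (normal) + 3 (high) = 4 records
Step 2: Total records: 10
Step 3: Remaining = 10 - 4 = 6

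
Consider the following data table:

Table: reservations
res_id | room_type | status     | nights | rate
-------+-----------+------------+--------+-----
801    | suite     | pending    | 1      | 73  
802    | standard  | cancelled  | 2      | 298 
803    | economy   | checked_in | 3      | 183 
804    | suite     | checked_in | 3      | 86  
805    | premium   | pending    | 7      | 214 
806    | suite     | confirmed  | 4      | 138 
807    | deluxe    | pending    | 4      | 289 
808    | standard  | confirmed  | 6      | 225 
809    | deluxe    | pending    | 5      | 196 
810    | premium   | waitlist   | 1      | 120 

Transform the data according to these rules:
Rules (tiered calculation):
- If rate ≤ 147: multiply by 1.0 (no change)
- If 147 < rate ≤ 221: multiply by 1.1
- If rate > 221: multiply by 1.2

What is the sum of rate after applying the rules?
2043.7

Step 1: Tier 1 (rate ≤ 147): 4 records, sum = 417 × 1.0 = 417.0
Step 2: Tier 2 (147 < rate ≤ 221): 3 records, sum = 593 × 1.1 = 652.3
Step 3: Tier 3 (rate > 221): 3 records, sum = 812 × 1.2 = 974.4
Step 4: Final sum = 417.0 + 652.3 + 974.4 = 2043.7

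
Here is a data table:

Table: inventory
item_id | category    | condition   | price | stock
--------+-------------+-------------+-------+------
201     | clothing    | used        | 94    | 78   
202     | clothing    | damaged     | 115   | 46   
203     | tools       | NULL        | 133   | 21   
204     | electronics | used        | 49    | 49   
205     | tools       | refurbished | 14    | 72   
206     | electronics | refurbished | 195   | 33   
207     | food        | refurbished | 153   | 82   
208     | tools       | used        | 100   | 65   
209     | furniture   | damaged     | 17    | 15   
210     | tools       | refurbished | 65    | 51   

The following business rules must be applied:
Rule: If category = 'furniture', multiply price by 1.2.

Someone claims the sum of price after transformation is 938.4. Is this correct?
Yes, the result is correct.

Step 1: Calculate the correct sum after transformation
Step 2: Apply multiplier 1.2 to records where category = 'furniture'
Step 3: Correct result = 938.4
Step 4: Claimed result = 938.4
Step 5: 938.4 = 938.4 ✓
Conclusion: The claimed result is correct.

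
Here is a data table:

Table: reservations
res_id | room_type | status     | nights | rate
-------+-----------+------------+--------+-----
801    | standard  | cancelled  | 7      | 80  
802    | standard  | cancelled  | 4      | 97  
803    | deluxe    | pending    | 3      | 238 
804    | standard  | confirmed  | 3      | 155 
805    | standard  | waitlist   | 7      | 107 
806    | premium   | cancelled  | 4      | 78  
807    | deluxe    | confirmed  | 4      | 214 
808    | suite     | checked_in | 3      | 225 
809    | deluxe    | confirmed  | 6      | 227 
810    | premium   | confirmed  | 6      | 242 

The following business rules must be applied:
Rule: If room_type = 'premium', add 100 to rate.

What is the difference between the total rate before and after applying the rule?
200

Step 1: Original sum of rate = 1663
Step 2: 2 records have room_type = 'premium'
Step 3: Each affected record changes by 100
Step 4: Total change = 2 × 100 = 200
Step 5: New sum = 1663 + 200 = 1863
Step 6: Difference = |1863 - 1663| = 200
        (Sum increased by 200)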